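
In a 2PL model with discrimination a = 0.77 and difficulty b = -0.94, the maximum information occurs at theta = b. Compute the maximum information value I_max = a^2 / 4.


For 2PL, max info at theta = b = -0.94
I_max = a^2 / 4 = 0.77^2 / 4
= 0.5929 / 4
I_max = 0.1482

0.1482


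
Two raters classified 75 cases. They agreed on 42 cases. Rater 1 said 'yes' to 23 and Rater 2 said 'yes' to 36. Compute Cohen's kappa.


P_o = 42/75 = 0.56
P_e = (23*36 + 52*39) / 5625 = 0.507733
kappa = (P_o - P_e) / (1 - P_e)
kappa = (0.56 - 0.507733) / (1 - 0.507733)
kappa = 0.1062

0.1062


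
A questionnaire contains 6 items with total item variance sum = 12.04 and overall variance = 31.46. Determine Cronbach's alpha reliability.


alpha = (k/(k-1)) * (1 - sum(si^2)/s_total^2)
= (6/5) * (1 - 12.04/31.46)
alpha = 0.7408

0.7408


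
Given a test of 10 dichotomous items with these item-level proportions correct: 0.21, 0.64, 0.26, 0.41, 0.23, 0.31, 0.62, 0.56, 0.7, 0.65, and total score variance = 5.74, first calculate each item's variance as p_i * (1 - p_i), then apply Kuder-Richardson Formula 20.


For each item, compute p_i * q_i:
  Item 1: 0.21 * 0.79 = 0.1659
  Item 2: 0.64 * 0.36 = 0.2304
  Item 3: 0.26 * 0.74 = 0.1924
  Item 4: 0.41 * 0.59 = 0.2419
  Item 5: 0.23 * 0.77 = 0.1771
  Item 6: 0.31 * 0.69 = 0.2139
  Item 7: 0.62 * 0.38 = 0.2356
  Item 8: 0.56 * 0.44 = 0.2464
  Item 9: 0.7 * 0.3 = 0.21
  Item 10: 0.65 * 0.35 = 0.2275
Sum(p_i * q_i) = 0.1659 + 0.2304 + 0.1924 + 0.2419 + 0.1771 + 0.2139 + 0.2356 + 0.2464 + 0.21 + 0.2275 = 2.1411
KR-20 = (k/(k-1)) * (1 - Sum(p_i*q_i) / Var_total)
= (10/9) * (1 - 2.1411/5.74)
= 1.1111 * 0.627
KR-20 = 0.6967

0.6967


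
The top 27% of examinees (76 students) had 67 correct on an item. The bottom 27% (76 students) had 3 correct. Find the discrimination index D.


p_upper = 67/76 = 0.8816
p_lower = 3/76 = 0.0395
D = 0.8816 - 0.0395 = 0.8421

0.8421


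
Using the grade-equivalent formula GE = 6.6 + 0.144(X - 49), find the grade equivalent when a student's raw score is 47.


raw - median = 47 - 49 = -2
slope * diff = 0.144 * -2 = -0.288
GE = 6.6 + -0.288
GE = 6.312

6.312


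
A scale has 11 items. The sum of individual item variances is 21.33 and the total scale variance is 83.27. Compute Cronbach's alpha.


alpha = (k/(k-1)) * (1 - sum(si^2)/s_total^2)
= (11/10) * (1 - 21.33/83.27)
alpha = 0.8182

0.8182


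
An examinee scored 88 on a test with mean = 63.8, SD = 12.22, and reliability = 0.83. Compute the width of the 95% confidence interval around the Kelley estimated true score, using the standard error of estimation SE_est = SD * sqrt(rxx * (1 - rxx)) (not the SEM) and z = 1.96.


True score estimate = 0.83*88 + 0.17*63.8 = 83.886
SE_est = SD * sqrt(rxx * (1 - rxx)) = 12.22 * sqrt(0.83 * 0.17) = 12.22 * sqrt(0.1411) = 4.590233
CI = T_est +/- z * SE_est, so width = 2 * z * SE_est = 2 * 1.96 * 4.590233
Width = 17.9937

17.9937


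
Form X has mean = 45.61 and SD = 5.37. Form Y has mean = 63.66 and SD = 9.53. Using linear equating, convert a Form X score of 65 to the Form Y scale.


slope = SD_Y / SD_X = 9.53 / 5.37 ~ 1.7747
intercept = mean_Y - slope * mean_X = 63.66 - (9.53 / 5.37) * 45.61 ~ -17.2829
Y = slope * X + intercept. To avoid rounding drift from the rounded slope/intercept, evaluate the equivalent form Y = mean_Y + SD_Y * (X - mean_X) / SD_X at full precision:
Y = 63.66 + 9.53 * (65 - 45.61) / 5.37
Y = 63.66 + 9.53 * 19.39 / 5.37
Y = 63.66 + 184.7867 / 5.37
Y = 63.66 + 34.4109
Y = 98.0709

98.0709


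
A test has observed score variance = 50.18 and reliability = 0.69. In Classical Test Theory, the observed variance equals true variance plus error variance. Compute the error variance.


var_true = rxx * var_obs = 0.69 * 50.18 = 34.6242
var_error = var_obs - var_true
var_error = 50.18 - 34.6242
var_error = 15.5558

15.5558


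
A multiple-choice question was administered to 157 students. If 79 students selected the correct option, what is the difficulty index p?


Item difficulty p = number correct / total examinees
p = 79 / 157
p = 0.5032

0.5032


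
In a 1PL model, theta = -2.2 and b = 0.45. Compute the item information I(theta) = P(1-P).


P = 1/(1+exp(-(-2.2-0.45))) = 0.066
I = P*(1-P) = 0.066 * 0.934
I = 0.0616

0.0616


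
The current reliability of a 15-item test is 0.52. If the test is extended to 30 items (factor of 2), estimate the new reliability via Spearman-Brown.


r_new = (n * rxx) / (1 + (n-1) * rxx)
r_new = (2 * 0.52) / (1 + 1 * 0.52)
r_new = 1.04 / 1.52
r_new = 0.6842

0.6842


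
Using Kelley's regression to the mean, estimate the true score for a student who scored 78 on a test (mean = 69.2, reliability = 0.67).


T_est = rxx * X + (1 - rxx) * mean
T_est = 0.67 * 78 + 0.33 * 69.2
T_est = 52.26 + 22.836
T_est = 75.096

75.096


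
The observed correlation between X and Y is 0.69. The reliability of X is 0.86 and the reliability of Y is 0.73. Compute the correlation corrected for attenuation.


r_corrected = rxy / sqrt(rxx * ryy)
= 0.69 / sqrt(0.86 * 0.73)
= 0.69 / sqrt(0.6278)
= 0.69 / 0.792338
r_corrected = 0.8708

0.8708


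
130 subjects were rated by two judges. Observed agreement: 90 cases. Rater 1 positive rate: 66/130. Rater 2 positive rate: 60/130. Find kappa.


P_o = 90/130 = 0.692308
P_e = (66*60 + 64*70) / 16900 = 0.499408
kappa = (P_o - P_e) / (1 - P_e)
kappa = (0.692308 - 0.499408) / (1 - 0.499408)
kappa = 0.3853

0.3853


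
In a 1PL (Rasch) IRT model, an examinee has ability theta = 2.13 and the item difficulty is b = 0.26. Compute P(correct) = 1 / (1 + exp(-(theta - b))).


theta - b = 2.13 - 0.26 = 1.87
exp(-(theta - b)) = exp(-1.87) = 0.1541
P = 1 / (1 + 0.1541)
P = 0.8665

0.8665


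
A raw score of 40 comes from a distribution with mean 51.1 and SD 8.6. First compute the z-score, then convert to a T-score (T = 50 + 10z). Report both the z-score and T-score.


z = (X - mean) / SD = (40 - 51.1) / 8.6
z = -11.1 / 8.6
z = -1.2907
T-score = T = 50 + 10z
Carry z at full precision (z = -11.1 / 8.6) into the conversion:
T-score = 50 + 10 * (-11.1 / 8.6) = 50 + -111 / 8.6
T-score = 50 + -12.907
T-score = 37.093

37.093


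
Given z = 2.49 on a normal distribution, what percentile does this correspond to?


CDF(z) = 0.5 * (1 + erf(z/sqrt(2)))
erf(1.7607) = 0.9872
CDF = 0.9936
Percentile rank = 0.9936 * 100 = 99.36

99.36


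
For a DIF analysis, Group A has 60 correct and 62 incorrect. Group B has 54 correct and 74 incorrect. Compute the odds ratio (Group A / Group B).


Odds_A = 60/62 = 0.9677
Odds_B = 54/74 = 0.7297
OR = Odds_A / Odds_B = 0.9677 / 0.7297
Exactly, OR = (60 * 74) / (62 * 54) = 4440 / 3348
OR = 1.3262

1.3262


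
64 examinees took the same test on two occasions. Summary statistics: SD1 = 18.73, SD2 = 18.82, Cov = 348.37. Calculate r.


r = cov(X,Y) / (SD_X * SD_Y)
r = 348.37 / (18.73 * 18.82)
r = 348.37 / 352.4986
r = 0.9883

0.9883


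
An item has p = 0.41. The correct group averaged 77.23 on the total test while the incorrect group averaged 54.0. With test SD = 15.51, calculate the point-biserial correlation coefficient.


q = 1 - p = 0.59
rpb = ((M1 - M0) / SD) * sqrt(p * q)
rpb = ((77.23 - 54.0) / 15.51) * sqrt(0.41 * 0.59)
rpb = 0.7366

0.7366


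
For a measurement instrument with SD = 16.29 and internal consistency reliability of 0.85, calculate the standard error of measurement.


SEM = SD * sqrt(1 - rxx)
SEM = 16.29 * sqrt(1 - 0.85)
SEM = 16.29 * sqrt(0.15) = 16.29 * 0.387298
SEM = 6.3091

6.3091


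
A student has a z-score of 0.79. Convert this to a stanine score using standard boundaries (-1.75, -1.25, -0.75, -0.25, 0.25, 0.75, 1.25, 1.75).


Stanine boundaries: [-1.75, -1.25, -0.75, -0.25, 0.25, 0.75, 1.25, 1.75]
z = 0.79
Check each boundary:
  z >= -1.75 -> could be stanine 2
  z >= -1.25 -> could be stanine 3
  z >= -0.75 -> could be stanine 4
  z >= -0.25 -> could be stanine 5
  z >= 0.25 -> could be stanine 6
  z >= 0.75 -> could be stanine 7
  z < 1.25
  z < 1.75
Highest qualifying boundary gives stanine = 7

7


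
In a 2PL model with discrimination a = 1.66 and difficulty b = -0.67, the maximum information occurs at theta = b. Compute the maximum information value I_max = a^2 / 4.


For 2PL, max info at theta = b = -0.67
I_max = a^2 / 4 = 1.66^2 / 4
= 2.7556 / 4
I_max = 0.6889

0.6889


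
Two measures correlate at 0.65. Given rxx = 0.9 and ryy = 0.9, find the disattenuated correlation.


r_corrected = rxy / sqrt(rxx * ryy)
= 0.65 / sqrt(0.9 * 0.9)
= 0.65 / sqrt(0.81)
= 0.65 / 0.9
r_corrected = 0.7222

0.7222


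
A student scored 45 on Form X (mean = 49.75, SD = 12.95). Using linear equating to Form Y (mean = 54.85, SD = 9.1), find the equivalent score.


slope = SD_Y / SD_X = 9.1 / 12.95 ~ 0.7027
intercept = mean_Y - slope * mean_X = 54.85 - (9.1 / 12.95) * 49.75 ~ 19.8905
Y = slope * X + intercept. To avoid rounding drift from the rounded slope/intercept, evaluate the equivalent form Y = mean_Y + SD_Y * (X - mean_X) / SD_X at full precision:
Y = 54.85 + 9.1 * (45 - 49.75) / 12.95
Y = 54.85 - 9.1 * 4.75 / 12.95
Y = 54.85 - 43.225 / 12.95
Y = 54.85 - 3.3378
Y = 51.5122

51.5122


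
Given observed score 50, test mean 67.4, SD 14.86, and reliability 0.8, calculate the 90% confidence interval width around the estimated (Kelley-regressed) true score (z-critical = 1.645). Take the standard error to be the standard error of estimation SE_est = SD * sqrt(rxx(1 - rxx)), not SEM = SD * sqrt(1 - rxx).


True score estimate = 0.8*50 + 0.2*67.4 = 53.48
SE_est = SD * sqrt(rxx * (1 - rxx)) = 14.86 * sqrt(0.8 * 0.2) = 14.86 * sqrt(0.16) = 5.944
CI = T_est +/- z * SE_est, so width = 2 * z * SE_est = 2 * 1.645 * 5.944
Width = 19.5558

19.5558


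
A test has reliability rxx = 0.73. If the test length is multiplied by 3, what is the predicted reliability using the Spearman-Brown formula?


r_new = (n * rxx) / (1 + (n-1) * rxx)
r_new = (3 * 0.73) / (1 + 2 * 0.73)
r_new = 2.19 / 2.46
r_new = 0.8902

0.8902


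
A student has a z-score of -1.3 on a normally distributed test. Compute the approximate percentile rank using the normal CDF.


CDF(z) = 0.5 * (1 + erf(z/sqrt(2)))
erf(-0.9192) = -0.8064
CDF = 0.0968
Percentile rank = 0.0968 * 100 = 9.68

9.68


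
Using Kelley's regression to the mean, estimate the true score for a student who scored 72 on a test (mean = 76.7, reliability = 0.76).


T_est = rxx * X + (1 - rxx) * mean
T_est = 0.76 * 72 + 0.24 * 76.7
T_est = 54.72 + 18.408
T_est = 73.128

73.128


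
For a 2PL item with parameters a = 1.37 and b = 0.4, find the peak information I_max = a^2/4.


For 2PL, max info at theta = b = 0.4
I_max = a^2 / 4 = 1.37^2 / 4
= 1.8769 / 4
I_max = 0.4692

0.4692


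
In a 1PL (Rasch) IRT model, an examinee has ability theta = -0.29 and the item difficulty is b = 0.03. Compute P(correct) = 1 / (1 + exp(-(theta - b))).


theta - b = -0.29 - 0.03 = -0.32
exp(-(theta - b)) = exp(0.32) = 1.3771
P = 1 / (1 + 1.3771)
P = 0.4207

0.4207


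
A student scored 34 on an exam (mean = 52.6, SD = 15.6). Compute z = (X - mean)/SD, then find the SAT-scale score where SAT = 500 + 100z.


z = (X - mean) / SD = (34 - 52.6) / 15.6
z = -18.6 / 15.6
z = -1.1923
SAT-scale = SAT = 500 + 100z
Carry z at full precision (z = -18.6 / 15.6) into the conversion:
SAT-scale = 500 + 100 * (-18.6 / 15.6) = 500 + -1860 / 15.6
SAT-scale = 500 + -119.2308
SAT-scale = 380.7692

380.7692


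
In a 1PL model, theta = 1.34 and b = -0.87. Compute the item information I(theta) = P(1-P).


P = 1/(1+exp(-(1.34--0.87))) = 0.9011
I = P*(1-P) = 0.9011 * 0.0989
I = 0.0891

0.0891


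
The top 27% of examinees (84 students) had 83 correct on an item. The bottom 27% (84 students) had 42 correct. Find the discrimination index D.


p_upper = 83/84 = 0.9881
p_lower = 42/84 = 0.5
D = 0.9881 - 0.5 = 0.4881

0.4881


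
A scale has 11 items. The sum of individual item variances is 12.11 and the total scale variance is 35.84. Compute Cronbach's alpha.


alpha = (k/(k-1)) * (1 - sum(si^2)/s_total^2)
= (11/10) * (1 - 12.11/35.84)
alpha = 0.7283

0.7283


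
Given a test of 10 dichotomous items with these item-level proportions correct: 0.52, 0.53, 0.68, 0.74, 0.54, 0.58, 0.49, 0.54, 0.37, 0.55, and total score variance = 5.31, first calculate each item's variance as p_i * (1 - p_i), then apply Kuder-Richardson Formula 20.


For each item, compute p_i * q_i:
  Item 1: 0.52 * 0.48 = 0.2496
  Item 2: 0.53 * 0.47 = 0.2491
  Item 3: 0.68 * 0.32 = 0.2176
  Item 4: 0.74 * 0.26 = 0.1924
  Item 5: 0.54 * 0.46 = 0.2484
  Item 6: 0.58 * 0.42 = 0.2436
  Item 7: 0.49 * 0.51 = 0.2499
  Item 8: 0.54 * 0.46 = 0.2484
  Item 9: 0.37 * 0.63 = 0.2331
  Item 10: 0.55 * 0.45 = 0.2475
Sum(p_i * q_i) = 0.2496 + 0.2491 + 0.2176 + 0.1924 + 0.2484 + 0.2436 + 0.2499 + 0.2484 + 0.2331 + 0.2475 = 2.3796
KR-20 = (k/(k-1)) * (1 - Sum(p_i*q_i) / Var_total)
= (10/9) * (1 - 2.3796/5.31)
= 1.1111 * 0.5519
KR-20 = 0.6132

0.6132


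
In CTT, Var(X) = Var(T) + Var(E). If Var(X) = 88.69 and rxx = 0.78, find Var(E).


var_true = rxx * var_obs = 0.78 * 88.69 = 69.1782
var_error = var_obs - var_true
var_error = 88.69 - 69.1782
var_error = 19.5118

19.5118


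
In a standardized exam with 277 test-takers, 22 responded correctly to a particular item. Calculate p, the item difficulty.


Item difficulty p = number correct / total examinees
p = 22 / 277
p = 0.0794

0.0794


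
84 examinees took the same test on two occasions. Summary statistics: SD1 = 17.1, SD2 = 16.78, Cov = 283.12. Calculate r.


r = cov(X,Y) / (SD_X * SD_Y)
r = 283.12 / (17.1 * 16.78)
r = 283.12 / 286.938
r = 0.9867

0.9867


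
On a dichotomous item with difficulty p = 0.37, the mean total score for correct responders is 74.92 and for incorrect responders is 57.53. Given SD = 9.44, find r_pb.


q = 1 - p = 0.63
rpb = ((M1 - M0) / SD) * sqrt(p * q)
rpb = ((74.92 - 57.53) / 9.44) * sqrt(0.37 * 0.63)
rpb = 0.8894

0.8894


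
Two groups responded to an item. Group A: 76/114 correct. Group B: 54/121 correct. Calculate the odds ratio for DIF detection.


Odds_A = 76/38 = 2.0
Odds_B = 54/67 = 0.806
OR = Odds_A / Odds_B = 2.0 / 0.806
Exactly, OR = (76 * 67) / (38 * 54) = 5092 / 2052
OR = 2.4815

2.4815


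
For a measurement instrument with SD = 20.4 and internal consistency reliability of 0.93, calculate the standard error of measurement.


SEM = SD * sqrt(1 - rxx)
SEM = 20.4 * sqrt(1 - 0.93)
SEM = 20.4 * sqrt(0.07) = 20.4 * 0.264575
SEM = 5.3973

5.3973


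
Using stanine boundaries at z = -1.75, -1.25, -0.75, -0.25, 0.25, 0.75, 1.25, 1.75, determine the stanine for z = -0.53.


Stanine boundaries: [-1.75, -1.25, -0.75, -0.25, 0.25, 0.75, 1.25, 1.75]
z = -0.53
Check each boundary:
  z >= -1.75 -> could be stanine 2
  z >= -1.25 -> could be stanine 3
  z >= -0.75 -> could be stanine 4
  z < -0.25
  z < 0.25
  z < 0.75
  z < 1.25
  z < 1.75
Highest qualifying boundary gives stanine = 4

4


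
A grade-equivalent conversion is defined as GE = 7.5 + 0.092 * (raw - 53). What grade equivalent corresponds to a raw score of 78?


raw - median = 78 - 53 = 25
slope * diff = 0.092 * 25 = 2.3
GE = 7.5 + 2.3
GE = 9.8

9.8


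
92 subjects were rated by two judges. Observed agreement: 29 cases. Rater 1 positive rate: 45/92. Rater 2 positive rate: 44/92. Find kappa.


P_o = 29/92 = 0.315217
P_e = (45*44 + 47*48) / 8464 = 0.500473
kappa = (P_o - P_e) / (1 - P_e)
kappa = (0.315217 - 0.500473) / (1 - 0.500473)
kappa = -0.3709

-0.3709


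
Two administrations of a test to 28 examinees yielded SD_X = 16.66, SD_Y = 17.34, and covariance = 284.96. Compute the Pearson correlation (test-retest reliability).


r = cov(X,Y) / (SD_X * SD_Y)
r = 284.96 / (16.66 * 17.34)
r = 284.96 / 288.8844
r = 0.9864

0.9864


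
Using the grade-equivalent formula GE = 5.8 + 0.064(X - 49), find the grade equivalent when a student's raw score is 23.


raw - median = 23 - 49 = -26
slope * diff = 0.064 * -26 = -1.664
GE = 5.8 + -1.664
GE = 4.136

4.136


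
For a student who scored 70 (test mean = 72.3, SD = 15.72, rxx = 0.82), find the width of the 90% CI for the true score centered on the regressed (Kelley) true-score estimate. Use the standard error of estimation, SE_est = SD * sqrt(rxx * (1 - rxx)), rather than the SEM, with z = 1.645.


True score estimate = 0.82*70 + 0.18*72.3 = 70.414
SE_est = SD * sqrt(rxx * (1 - rxx)) = 15.72 * sqrt(0.82 * 0.18) = 15.72 * sqrt(0.1476) = 6.039427
CI = T_est +/- z * SE_est, so width = 2 * z * SE_est = 2 * 1.645 * 6.039427
Width = 19.8697

19.8697


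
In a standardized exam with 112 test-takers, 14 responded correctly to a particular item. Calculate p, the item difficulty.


Item difficulty p = number correct / total examinees
p = 14 / 112
p = 0.125

0.125


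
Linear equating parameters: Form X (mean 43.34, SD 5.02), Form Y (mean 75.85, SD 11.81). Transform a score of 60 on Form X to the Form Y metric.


slope = SD_Y / SD_X = 11.81 / 5.02 ~ 2.3526
intercept = mean_Y - slope * mean_X = 75.85 - (11.81 / 5.02) * 43.34 ~ -26.1112
Y = slope * X + intercept. To avoid rounding drift from the rounded slope/intercept, evaluate the equivalent form Y = mean_Y + SD_Y * (X - mean_X) / SD_X at full precision:
Y = 75.85 + 11.81 * (60 - 43.34) / 5.02
Y = 75.85 + 11.81 * 16.66 / 5.02
Y = 75.85 + 196.7546 / 5.02
Y = 75.85 + 39.1941
Y = 115.0441

115.0441


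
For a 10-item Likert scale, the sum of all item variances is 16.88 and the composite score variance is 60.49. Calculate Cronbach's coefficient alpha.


alpha = (k/(k-1)) * (1 - sum(si^2)/s_total^2)
= (10/9) * (1 - 16.88/60.49)
alpha = 0.8011

0.8011


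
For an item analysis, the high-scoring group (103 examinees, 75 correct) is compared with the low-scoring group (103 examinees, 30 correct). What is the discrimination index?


p_upper = 75/103 = 0.7282
p_lower = 30/103 = 0.2913
D = 0.7282 - 0.2913 = 0.4369

0.4369


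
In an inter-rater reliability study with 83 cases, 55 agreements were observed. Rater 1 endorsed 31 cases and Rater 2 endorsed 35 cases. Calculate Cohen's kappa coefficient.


P_o = 55/83 = 0.662651
P_e = (31*35 + 52*48) / 6889 = 0.519814
kappa = (P_o - P_e) / (1 - P_e)
kappa = (0.662651 - 0.519814) / (1 - 0.519814)
kappa = 0.2975

0.2975


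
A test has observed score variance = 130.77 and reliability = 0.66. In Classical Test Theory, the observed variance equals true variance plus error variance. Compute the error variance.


var_true = rxx * var_obs = 0.66 * 130.77 = 86.3082
var_error = var_obs - var_true
var_error = 130.77 - 86.3082
var_error = 44.4618

44.4618


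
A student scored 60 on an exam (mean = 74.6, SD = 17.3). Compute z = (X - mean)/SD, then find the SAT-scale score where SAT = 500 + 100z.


z = (X - mean) / SD = (60 - 74.6) / 17.3
z = -14.6 / 17.3
z = -0.8439
SAT-scale = SAT = 500 + 100z
Carry z at full precision (z = -14.6 / 17.3) into the conversion:
SAT-scale = 500 + 100 * (-14.6 / 17.3) = 500 + -1460 / 17.3
SAT-scale = 500 + -84.3931
SAT-scale = 415.6069

415.6069


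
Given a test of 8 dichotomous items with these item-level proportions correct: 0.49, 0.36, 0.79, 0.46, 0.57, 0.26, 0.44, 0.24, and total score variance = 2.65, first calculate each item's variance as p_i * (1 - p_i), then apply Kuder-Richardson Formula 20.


For each item, compute p_i * q_i:
  Item 1: 0.49 * 0.51 = 0.2499
  Item 2: 0.36 * 0.64 = 0.2304
  Item 3: 0.79 * 0.21 = 0.1659
  Item 4: 0.46 * 0.54 = 0.2484
  Item 5: 0.57 * 0.43 = 0.2451
  Item 6: 0.26 * 0.74 = 0.1924
  Item 7: 0.44 * 0.56 = 0.2464
  Item 8: 0.24 * 0.76 = 0.1824
Sum(p_i * q_i) = 0.2499 + 0.2304 + 0.1659 + 0.2484 + 0.2451 + 0.1924 + 0.2464 + 0.1824 = 1.7609
KR-20 = (k/(k-1)) * (1 - Sum(p_i*q_i) / Var_total)
= (8/7) * (1 - 1.7609/2.65)
= 1.1429 * 0.3355
KR-20 = 0.3834

0.3834


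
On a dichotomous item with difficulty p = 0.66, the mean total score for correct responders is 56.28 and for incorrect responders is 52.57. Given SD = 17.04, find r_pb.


q = 1 - p = 0.34
rpb = ((M1 - M0) / SD) * sqrt(p * q)
rpb = ((56.28 - 52.57) / 17.04) * sqrt(0.66 * 0.34)
rpb = 0.1031

0.1031


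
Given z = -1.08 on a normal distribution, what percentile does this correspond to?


CDF(z) = 0.5 * (1 + erf(z/sqrt(2)))
erf(-0.7637) = -0.7199
CDF = 0.1401
Percentile rank = 0.1401 * 100 = 14.01

14.01


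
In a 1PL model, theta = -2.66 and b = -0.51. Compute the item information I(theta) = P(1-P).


P = 1/(1+exp(-(-2.66--0.51))) = 0.1043
I = P*(1-P) = 0.1043 * 0.8957
I = 0.0934

0.0934


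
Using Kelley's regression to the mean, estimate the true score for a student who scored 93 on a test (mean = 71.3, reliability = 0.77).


T_est = rxx * X + (1 - rxx) * mean
T_est = 0.77 * 93 + 0.23 * 71.3
T_est = 71.61 + 16.399
T_est = 88.009

88.009


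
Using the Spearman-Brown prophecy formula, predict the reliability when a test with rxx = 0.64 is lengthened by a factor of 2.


r_new = (n * rxx) / (1 + (n-1) * rxx)
r_new = (2 * 0.64) / (1 + 1 * 0.64)
r_new = 1.28 / 1.64
r_new = 0.7805

0.7805


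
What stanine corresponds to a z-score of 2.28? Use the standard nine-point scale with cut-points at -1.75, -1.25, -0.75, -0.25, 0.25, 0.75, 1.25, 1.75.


Stanine boundaries: [-1.75, -1.25, -0.75, -0.25, 0.25, 0.75, 1.25, 1.75]
z = 2.28
Check each boundary:
  z >= -1.75 -> could be stanine 2
  z >= -1.25 -> could be stanine 3
  z >= -0.75 -> could be stanine 4
  z >= -0.25 -> could be stanine 5
  z >= 0.25 -> could be stanine 6
  z >= 0.75 -> could be stanine 7
  z >= 1.25 -> could be stanine 8
  z >= 1.75 -> could be stanine 9
Highest qualifying boundary gives stanine = 9

9


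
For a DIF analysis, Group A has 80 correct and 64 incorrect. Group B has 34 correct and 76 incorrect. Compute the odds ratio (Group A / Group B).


Odds_A = 80/64 = 1.25
Odds_B = 34/76 = 0.4474
OR = Odds_A / Odds_B = 1.25 / 0.4474
Exactly, OR = (80 * 76) / (64 * 34) = 6080 / 2176
OR = 2.7941

2.7941


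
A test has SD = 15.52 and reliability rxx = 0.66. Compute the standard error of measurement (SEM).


SEM = SD * sqrt(1 - rxx)
SEM = 15.52 * sqrt(1 - 0.66)
SEM = 15.52 * sqrt(0.34) = 15.52 * 0.583095
SEM = 9.0496

9.0496


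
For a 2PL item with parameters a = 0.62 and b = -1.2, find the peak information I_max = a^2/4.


For 2PL, max info at theta = b = -1.2
I_max = a^2 / 4 = 0.62^2 / 4
= 0.3844 / 4
I_max = 0.0961

0.0961


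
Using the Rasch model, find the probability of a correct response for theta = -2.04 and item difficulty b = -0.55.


theta - b = -2.04 - -0.55 = -1.49
exp(-(theta - b)) = exp(1.49) = 4.4371
P = 1 / (1 + 4.4371)
P = 0.1839

0.1839


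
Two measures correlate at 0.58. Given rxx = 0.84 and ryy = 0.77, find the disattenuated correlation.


r_corrected = rxy / sqrt(rxx * ryy)
= 0.58 / sqrt(0.84 * 0.77)
= 0.58 / sqrt(0.6468)
= 0.58 / 0.804239
r_corrected = 0.7212

0.7212


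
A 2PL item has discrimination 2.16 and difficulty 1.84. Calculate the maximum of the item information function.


For 2PL, max info at theta = b = 1.84
I_max = a^2 / 4 = 2.16^2 / 4
= 4.6656 / 4
I_max = 1.1664

1.1664


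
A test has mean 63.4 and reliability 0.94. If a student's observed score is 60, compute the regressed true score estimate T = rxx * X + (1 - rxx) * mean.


T_est = rxx * X + (1 - rxx) * mean
T_est = 0.94 * 60 + 0.06 * 63.4
T_est = 56.4 + 3.804
T_est = 60.204

60.204


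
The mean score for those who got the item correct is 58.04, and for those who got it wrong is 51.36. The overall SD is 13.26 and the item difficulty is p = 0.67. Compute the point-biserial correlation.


q = 1 - p = 0.33
rpb = ((M1 - M0) / SD) * sqrt(p * q)
rpb = ((58.04 - 51.36) / 13.26) * sqrt(0.67 * 0.33)
rpb = 0.2369

0.2369


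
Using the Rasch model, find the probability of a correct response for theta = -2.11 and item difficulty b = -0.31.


theta - b = -2.11 - -0.31 = -1.8
exp(-(theta - b)) = exp(1.8) = 6.0496
P = 1 / (1 + 6.0496)
P = 0.1419

0.1419


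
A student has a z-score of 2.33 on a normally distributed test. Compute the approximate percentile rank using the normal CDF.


CDF(z) = 0.5 * (1 + erf(z/sqrt(2)))
erf(1.6476) = 0.9802
CDF = 0.9901
Percentile rank = 0.9901 * 100 = 99.01

99.01


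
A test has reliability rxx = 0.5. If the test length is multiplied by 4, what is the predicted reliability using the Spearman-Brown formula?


r_new = (n * rxx) / (1 + (n-1) * rxx)
r_new = (4 * 0.5) / (1 + 3 * 0.5)
r_new = 2.0 / 2.5
r_new = 0.8

0.8


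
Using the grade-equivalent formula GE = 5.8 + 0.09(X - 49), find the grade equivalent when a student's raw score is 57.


raw - median = 57 - 49 = 8
slope * diff = 0.09 * 8 = 0.72
GE = 5.8 + 0.72
GE = 6.52

6.52


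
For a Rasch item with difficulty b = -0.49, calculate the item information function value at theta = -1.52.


P = 1/(1+exp(-(-1.52--0.49))) = 0.2631
I = P*(1-P) = 0.2631 * 0.7369
I = 0.1939

0.1939


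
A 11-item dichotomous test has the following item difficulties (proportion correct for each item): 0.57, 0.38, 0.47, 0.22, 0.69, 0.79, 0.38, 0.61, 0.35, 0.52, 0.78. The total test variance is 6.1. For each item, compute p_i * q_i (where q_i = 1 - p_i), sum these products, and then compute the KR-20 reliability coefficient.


For each item, compute p_i * q_i:
  Item 1: 0.57 * 0.43 = 0.2451
  Item 2: 0.38 * 0.62 = 0.2356
  Item 3: 0.47 * 0.53 = 0.2491
  Item 4: 0.22 * 0.78 = 0.1716
  Item 5: 0.69 * 0.31 = 0.2139
  Item 6: 0.79 * 0.21 = 0.1659
  Item 7: 0.38 * 0.62 = 0.2356
  Item 8: 0.61 * 0.39 = 0.2379
  Item 9: 0.35 * 0.65 = 0.2275
  Item 10: 0.52 * 0.48 = 0.2496
  Item 11: 0.78 * 0.22 = 0.1716
Sum(p_i * q_i) = 0.2451 + 0.2356 + 0.2491 + 0.1716 + 0.2139 + 0.1659 + 0.2356 + 0.2379 + 0.2275 + 0.2496 + 0.1716 = 2.4034
KR-20 = (k/(k-1)) * (1 - Sum(p_i*q_i) / Var_total)
= (11/10) * (1 - 2.4034/6.1)
= 1.1 * 0.606
KR-20 = 0.6666

0.6666


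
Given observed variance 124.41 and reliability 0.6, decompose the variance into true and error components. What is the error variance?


var_true = rxx * var_obs = 0.6 * 124.41 = 74.646
var_error = var_obs - var_true
var_error = 124.41 - 74.646
var_error = 49.764

49.764


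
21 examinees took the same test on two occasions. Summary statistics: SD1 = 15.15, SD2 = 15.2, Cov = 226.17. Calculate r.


r = cov(X,Y) / (SD_X * SD_Y)
r = 226.17 / (15.15 * 15.2)
r = 226.17 / 230.28
r = 0.9822

0.9822


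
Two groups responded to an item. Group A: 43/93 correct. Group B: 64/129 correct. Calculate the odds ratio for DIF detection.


Odds_A = 43/50 = 0.86
Odds_B = 64/65 = 0.9846
OR = Odds_A / Odds_B = 0.86 / 0.9846
Exactly, OR = (43 * 65) / (50 * 64) = 2795 / 3200
OR = 0.8734

0.8734


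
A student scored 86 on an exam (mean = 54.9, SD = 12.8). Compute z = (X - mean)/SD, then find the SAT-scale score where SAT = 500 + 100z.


z = (X - mean) / SD = (86 - 54.9) / 12.8
z = 31.1 / 12.8
z = 2.4297
SAT-scale = SAT = 500 + 100z
Carry z at full precision (z = 31.1 / 12.8) into the conversion:
SAT-scale = 500 + 100 * (31.1 / 12.8) = 500 + 3110 / 12.8
SAT-scale = 500 + 242.9688
SAT-scale = 742.9688

742.9688


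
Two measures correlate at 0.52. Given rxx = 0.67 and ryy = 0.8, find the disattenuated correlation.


r_corrected = rxy / sqrt(rxx * ryy)
= 0.52 / sqrt(0.67 * 0.8)
= 0.52 / sqrt(0.536)
= 0.52 / 0.73212
r_corrected = 0.7103

0.7103


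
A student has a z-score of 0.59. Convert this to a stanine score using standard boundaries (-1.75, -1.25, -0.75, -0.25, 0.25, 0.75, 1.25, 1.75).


Stanine boundaries: [-1.75, -1.25, -0.75, -0.25, 0.25, 0.75, 1.25, 1.75]
z = 0.59
Check each boundary:
  z >= -1.75 -> could be stanine 2
  z >= -1.25 -> could be stanine 3
  z >= -0.75 -> could be stanine 4
  z >= -0.25 -> could be stanine 5
  z >= 0.25 -> could be stanine 6
  z < 0.75
  z < 1.25
  z < 1.75
Highest qualifying boundary gives stanine = 6

6


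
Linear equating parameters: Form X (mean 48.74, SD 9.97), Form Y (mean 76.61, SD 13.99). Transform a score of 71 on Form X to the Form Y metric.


slope = SD_Y / SD_X = 13.99 / 9.97 ~ 1.4032
intercept = mean_Y - slope * mean_X = 76.61 - (13.99 / 9.97) * 48.74 ~ 8.2176
Y = slope * X + intercept. To avoid rounding drift from the rounded slope/intercept, evaluate the equivalent form Y = mean_Y + SD_Y * (X - mean_X) / SD_X at full precision:
Y = 76.61 + 13.99 * (71 - 48.74) / 9.97
Y = 76.61 + 13.99 * 22.26 / 9.97
Y = 76.61 + 311.4174 / 9.97
Y = 76.61 + 31.2354
Y = 107.8454

107.8454


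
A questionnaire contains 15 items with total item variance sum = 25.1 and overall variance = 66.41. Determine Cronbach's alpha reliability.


alpha = (k/(k-1)) * (1 - sum(si^2)/s_total^2)
= (15/14) * (1 - 25.1/66.41)
alpha = 0.6665

0.6665


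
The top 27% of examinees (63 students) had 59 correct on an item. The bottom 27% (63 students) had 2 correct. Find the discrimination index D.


p_upper = 59/63 = 0.9365
p_lower = 2/63 = 0.0317
D = 0.9365 - 0.0317 = 0.9048

0.9048


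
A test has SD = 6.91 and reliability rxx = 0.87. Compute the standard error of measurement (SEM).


SEM = SD * sqrt(1 - rxx)
SEM = 6.91 * sqrt(1 - 0.87)
SEM = 6.91 * sqrt(0.13) = 6.91 * 0.360555
SEM = 2.4914

2.4914


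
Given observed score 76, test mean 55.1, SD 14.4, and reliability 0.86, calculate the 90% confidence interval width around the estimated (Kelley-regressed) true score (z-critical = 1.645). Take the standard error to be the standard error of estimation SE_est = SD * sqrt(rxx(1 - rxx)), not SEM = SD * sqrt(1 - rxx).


True score estimate = 0.86*76 + 0.14*55.1 = 73.074
SE_est = SD * sqrt(rxx * (1 - rxx)) = 14.4 * sqrt(0.86 * 0.14) = 14.4 * sqrt(0.1204) = 4.996613
CI = T_est +/- z * SE_est, so width = 2 * z * SE_est = 2 * 1.645 * 4.996613
Width = 16.4389

16.4389


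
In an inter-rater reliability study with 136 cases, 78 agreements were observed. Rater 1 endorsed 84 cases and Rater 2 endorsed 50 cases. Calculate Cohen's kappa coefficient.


P_o = 78/136 = 0.573529
P_e = (84*50 + 52*86) / 18496 = 0.468858
kappa = (P_o - P_e) / (1 - P_e)
kappa = (0.573529 - 0.468858) / (1 - 0.468858)
kappa = 0.1971

0.1971


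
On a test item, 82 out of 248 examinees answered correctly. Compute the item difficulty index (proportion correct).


Item difficulty p = number correct / total examinees
p = 82 / 248
p = 0.3306

0.3306


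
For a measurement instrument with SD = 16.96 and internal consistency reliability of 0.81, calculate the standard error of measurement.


SEM = SD * sqrt(1 - rxx)
SEM = 16.96 * sqrt(1 - 0.81)
SEM = 16.96 * sqrt(0.19) = 16.96 * 0.43589
SEM = 7.3927

7.3927


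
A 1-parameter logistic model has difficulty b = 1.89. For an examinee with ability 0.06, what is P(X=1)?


theta - b = 0.06 - 1.89 = -1.83
exp(-(theta - b)) = exp(1.83) = 6.2339
P = 1 / (1 + 6.2339)
P = 0.1382

0.1382


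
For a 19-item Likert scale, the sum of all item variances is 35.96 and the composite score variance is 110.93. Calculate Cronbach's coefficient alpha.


alpha = (k/(k-1)) * (1 - sum(si^2)/s_total^2)
= (19/18) * (1 - 35.96/110.93)
alpha = 0.7134

0.7134


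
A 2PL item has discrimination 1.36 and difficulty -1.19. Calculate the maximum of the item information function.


For 2PL, max info at theta = b = -1.19
I_max = a^2 / 4 = 1.36^2 / 4
= 1.8496 / 4
I_max = 0.4624

0.4624


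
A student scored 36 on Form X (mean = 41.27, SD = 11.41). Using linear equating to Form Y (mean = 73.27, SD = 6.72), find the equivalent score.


slope = SD_Y / SD_X = 6.72 / 11.41 ~ 0.589
intercept = mean_Y - slope * mean_X = 73.27 - (6.72 / 11.41) * 41.27 ~ 48.9637
Y = slope * X + intercept. To avoid rounding drift from the rounded slope/intercept, evaluate the equivalent form Y = mean_Y + SD_Y * (X - mean_X) / SD_X at full precision:
Y = 73.27 + 6.72 * (36 - 41.27) / 11.41
Y = 73.27 - 6.72 * 5.27 / 11.41
Y = 73.27 - 35.4144 / 11.41
Y = 73.27 - 3.1038
Y = 70.1662

70.1662


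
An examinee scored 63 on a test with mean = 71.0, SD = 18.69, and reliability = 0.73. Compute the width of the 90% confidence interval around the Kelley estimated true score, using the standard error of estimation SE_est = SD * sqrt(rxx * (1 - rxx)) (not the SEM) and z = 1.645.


True score estimate = 0.73*63 + 0.27*71.0 = 65.16
SE_est = SD * sqrt(rxx * (1 - rxx)) = 18.69 * sqrt(0.73 * 0.27) = 18.69 * sqrt(0.1971) = 8.297602
CI = T_est +/- z * SE_est, so width = 2 * z * SE_est = 2 * 1.645 * 8.297602
Width = 27.2991

27.2991


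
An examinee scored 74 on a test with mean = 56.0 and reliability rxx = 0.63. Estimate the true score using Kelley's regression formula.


T_est = rxx * X + (1 - rxx) * mean
T_est = 0.63 * 74 + 0.37 * 56.0
T_est = 46.62 + 20.72
T_est = 67.34

67.34


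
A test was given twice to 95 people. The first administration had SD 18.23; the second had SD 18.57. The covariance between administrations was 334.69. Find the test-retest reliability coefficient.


r = cov(X,Y) / (SD_X * SD_Y)
r = 334.69 / (18.23 * 18.57)
r = 334.69 / 338.5311
r = 0.9887

0.9887


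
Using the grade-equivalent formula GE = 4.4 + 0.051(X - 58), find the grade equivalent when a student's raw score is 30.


raw - median = 30 - 58 = -28
slope * diff = 0.051 * -28 = -1.428
GE = 4.4 + -1.428
GE = 2.972

2.972


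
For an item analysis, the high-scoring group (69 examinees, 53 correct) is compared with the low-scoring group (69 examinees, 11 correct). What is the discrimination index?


p_upper = 53/69 = 0.7681
p_lower = 11/69 = 0.1594
D = 0.7681 - 0.1594 = 0.6087

0.6087


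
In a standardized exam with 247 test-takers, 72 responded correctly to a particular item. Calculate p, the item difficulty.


Item difficulty p = number correct / total examinees
p = 72 / 247
p = 0.2915

0.2915


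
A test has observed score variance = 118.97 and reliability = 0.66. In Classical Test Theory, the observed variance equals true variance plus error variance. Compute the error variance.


var_true = rxx * var_obs = 0.66 * 118.97 = 78.5202
var_error = var_obs - var_true
var_error = 118.97 - 78.5202
var_error = 40.4498

40.4498


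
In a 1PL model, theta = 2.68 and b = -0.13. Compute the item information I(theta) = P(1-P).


P = 1/(1+exp(-(2.68--0.13))) = 0.9432
I = P*(1-P) = 0.9432 * 0.0568
I = 0.0536

0.0536


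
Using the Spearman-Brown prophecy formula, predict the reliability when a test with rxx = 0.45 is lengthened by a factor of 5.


r_new = (n * rxx) / (1 + (n-1) * rxx)
r_new = (5 * 0.45) / (1 + 4 * 0.45)
r_new = 2.25 / 2.8
r_new = 0.8036

0.8036


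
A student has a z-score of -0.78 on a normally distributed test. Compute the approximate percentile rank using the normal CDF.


CDF(z) = 0.5 * (1 + erf(z/sqrt(2)))
erf(-0.5515) = -0.5646
CDF = 0.2177
Percentile rank = 0.2177 * 100 = 21.77

21.77


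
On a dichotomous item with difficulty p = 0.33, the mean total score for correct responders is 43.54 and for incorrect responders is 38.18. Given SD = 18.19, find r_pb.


q = 1 - p = 0.67
rpb = ((M1 - M0) / SD) * sqrt(p * q)
rpb = ((43.54 - 38.18) / 18.19) * sqrt(0.33 * 0.67)
rpb = 0.1386

0.1386


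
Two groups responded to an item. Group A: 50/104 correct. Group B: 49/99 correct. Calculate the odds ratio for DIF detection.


Odds_A = 50/54 = 0.9259
Odds_B = 49/50 = 0.98
OR = Odds_A / Odds_B = 0.9259 / 0.98
Exactly, OR = (50 * 50) / (54 * 49) = 2500 / 2646
OR = 0.9448

0.9448


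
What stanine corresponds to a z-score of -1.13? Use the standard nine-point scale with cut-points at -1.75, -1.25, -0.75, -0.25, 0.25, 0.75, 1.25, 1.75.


Stanine boundaries: [-1.75, -1.25, -0.75, -0.25, 0.25, 0.75, 1.25, 1.75]
z = -1.13
Check each boundary:
  z >= -1.75 -> could be stanine 2
  z >= -1.25 -> could be stanine 3
  z < -0.75
  z < -0.25
  z < 0.25
  z < 0.75
  z < 1.25
  z < 1.75
Highest qualifying boundary gives stanine = 3

3


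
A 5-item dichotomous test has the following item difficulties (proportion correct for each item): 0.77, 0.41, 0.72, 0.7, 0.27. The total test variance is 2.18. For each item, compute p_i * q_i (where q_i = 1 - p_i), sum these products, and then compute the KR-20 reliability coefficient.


For each item, compute p_i * q_i:
  Item 1: 0.77 * 0.23 = 0.1771
  Item 2: 0.41 * 0.59 = 0.2419
  Item 3: 0.72 * 0.28 = 0.2016
  Item 4: 0.7 * 0.3 = 0.21
  Item 5: 0.27 * 0.73 = 0.1971
Sum(p_i * q_i) = 0.1771 + 0.2419 + 0.2016 + 0.21 + 0.1971 = 1.0277
KR-20 = (k/(k-1)) * (1 - Sum(p_i*q_i) / Var_total)
= (5/4) * (1 - 1.0277/2.18)
= 1.25 * 0.5286
KR-20 = 0.6607

0.6607


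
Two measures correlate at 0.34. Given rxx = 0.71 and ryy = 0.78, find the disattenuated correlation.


r_corrected = rxy / sqrt(rxx * ryy)
= 0.34 / sqrt(0.71 * 0.78)
= 0.34 / sqrt(0.5538)
= 0.34 / 0.744177
r_corrected = 0.4569

0.4569


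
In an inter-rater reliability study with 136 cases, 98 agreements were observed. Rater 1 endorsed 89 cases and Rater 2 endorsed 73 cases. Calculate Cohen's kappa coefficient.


P_o = 98/136 = 0.720588
P_e = (89*73 + 47*63) / 18496 = 0.511354
kappa = (P_o - P_e) / (1 - P_e)
kappa = (0.720588 - 0.511354) / (1 - 0.511354)
kappa = 0.4282

0.4282


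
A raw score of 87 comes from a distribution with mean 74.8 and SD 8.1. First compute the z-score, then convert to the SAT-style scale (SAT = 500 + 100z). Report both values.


z = (X - mean) / SD = (87 - 74.8) / 8.1
z = 12.2 / 8.1
z = 1.5062
SAT-scale = SAT = 500 + 100z
Carry z at full precision (z = 12.2 / 8.1) into the conversion:
SAT-scale = 500 + 100 * (12.2 / 8.1) = 500 + 1220 / 8.1
SAT-scale = 500 + 150.6173
SAT-scale = 650.6173

650.6173


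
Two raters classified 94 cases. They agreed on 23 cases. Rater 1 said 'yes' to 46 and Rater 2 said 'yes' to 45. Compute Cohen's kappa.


P_o = 23/94 = 0.244681
P_e = (46*45 + 48*49) / 8836 = 0.500453
kappa = (P_o - P_e) / (1 - P_e)
kappa = (0.244681 - 0.500453) / (1 - 0.500453)
kappa = -0.512

-0.512


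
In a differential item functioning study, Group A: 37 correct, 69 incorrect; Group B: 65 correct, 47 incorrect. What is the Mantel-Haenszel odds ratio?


Odds_A = 37/69 = 0.5362
Odds_B = 65/47 = 1.383
OR = Odds_A / Odds_B = 0.5362 / 1.383
Exactly, OR = (37 * 47) / (69 * 65) = 1739 / 4485
OR = 0.3877

0.3877


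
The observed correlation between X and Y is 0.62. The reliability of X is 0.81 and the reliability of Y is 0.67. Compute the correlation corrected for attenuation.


r_corrected = rxy / sqrt(rxx * ryy)
= 0.62 / sqrt(0.81 * 0.67)
= 0.62 / sqrt(0.5427)
= 0.62 / 0.736682
r_corrected = 0.8416

0.8416


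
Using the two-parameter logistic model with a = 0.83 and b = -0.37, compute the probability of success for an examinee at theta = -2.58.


a*(theta - b) = 0.83 * (-2.58 - -0.37) = -1.8343
exp(--1.8343) = 6.2608
P = 1 / (1 + 6.2608)
P = 0.1377

0.1377


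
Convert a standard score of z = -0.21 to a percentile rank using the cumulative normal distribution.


CDF(z) = 0.5 * (1 + erf(z/sqrt(2)))
erf(-0.1485) = -0.1663
CDF = 0.4168
Percentile rank = 0.4168 * 100 = 41.68

41.68


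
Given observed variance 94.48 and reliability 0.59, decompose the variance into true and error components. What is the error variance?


var_true = rxx * var_obs = 0.59 * 94.48 = 55.7432
var_error = var_obs - var_true
var_error = 94.48 - 55.7432
var_error = 38.7368

38.7368


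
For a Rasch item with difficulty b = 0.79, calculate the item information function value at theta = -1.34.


P = 1/(1+exp(-(-1.34-0.79))) = 0.1062
I = P*(1-P) = 0.1062 * 0.8938
I = 0.0949

0.0949


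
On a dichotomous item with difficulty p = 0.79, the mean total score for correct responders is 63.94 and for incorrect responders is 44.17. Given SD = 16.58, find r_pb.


q = 1 - p = 0.21
rpb = ((M1 - M0) / SD) * sqrt(p * q)
rpb = ((63.94 - 44.17) / 16.58) * sqrt(0.79 * 0.21)
rpb = 0.4857

0.4857


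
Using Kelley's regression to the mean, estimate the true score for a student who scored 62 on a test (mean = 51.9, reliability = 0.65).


T_est = rxx * X + (1 - rxx) * mean
T_est = 0.65 * 62 + 0.35 * 51.9
T_est = 40.3 + 18.165
T_est = 58.465

58.465
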